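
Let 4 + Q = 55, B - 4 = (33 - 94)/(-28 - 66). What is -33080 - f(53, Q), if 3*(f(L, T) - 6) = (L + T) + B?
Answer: -9340465/282 ≈ -33122.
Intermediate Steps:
B = 437/94 (B = 4 + (33 - 94)/(-28 - 66) = 4 - 61/(-94) = 4 - 61*(-1/94) = 4 + 61/94 = 437/94 ≈ 4.6489)
Q = 51 (Q = -4 + 55 = 51)
f(L, T) = 2129/282 + L/3 + T/3 (f(L, T) = 6 + ((L + T) + 437/94)/3 = 6 + (437/94 + L + T)/3 = 6 + (437/282 + L/3 + T/3) = 2129/282 + L/3 + T/3)
-33080 - f(53, Q) = -33080 - (2129/282 + (⅓)*53 + (⅓)*51) = -33080 - (2129/282 + 53/3 + 17) = -33080 - 1*11905/282 = -33080 - 11905/282 = -9340465/282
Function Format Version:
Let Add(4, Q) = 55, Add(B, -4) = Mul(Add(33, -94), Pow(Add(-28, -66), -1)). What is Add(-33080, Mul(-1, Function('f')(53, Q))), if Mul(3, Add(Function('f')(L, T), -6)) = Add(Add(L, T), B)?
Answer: Rational(-9340465, 282) ≈ -33122.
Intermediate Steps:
B = Rational(437, 94) (B = Add(4, Mul(Add(33, -94), Pow(Add(-28, -66), -1))) = Add(4, Mul(-61, Pow(-94, -1))) = Add(4, Mul(-61, Rational(-1, 94))) = Add(4, Rational(61, 94)) = Rational(437, 94) ≈ 4.6489)
Q = 51 (Q = Add(-4, 55) = 51)
Function('f')(L, T) = Add(Rational(2129, 282), Mul(Rational(1, 3), L), Mul(Rational(1, 3), T)) (Function('f')(L, T) = Add(6, Mul(Rational(1, 3), Add(Add(L, T), Rational(437, 94)))) = Add(6, Mul(Rational(1, 3), Add(Rational(437, 94), L, T))) = Add(6, Add(Rational(437, 282), Mul(Rational(1, 3), L), Mul(Rational(1, 3), T))) = Add(Rational(2129, 282), Mul(Rational(1, 3), L), Mul(Rational(1, 3), T)))
Add(-33080, Mul(-1, Function('f')(53, Q))) = Add(-33080, Mul(-1, Add(Rational(2129, 282), Mul(Rational(1, 3), 53), Mul(Rational(1, 3), 51)))) = Add(-33080, Mul(-1, Add(Rational(2129, 282), Rational(53, 3), 17))) = Add(-33080, Mul(-1, Rational(11905, 282))) = Add(-33080, Rational(-11905, 282)) = Rational(-9340465, 282)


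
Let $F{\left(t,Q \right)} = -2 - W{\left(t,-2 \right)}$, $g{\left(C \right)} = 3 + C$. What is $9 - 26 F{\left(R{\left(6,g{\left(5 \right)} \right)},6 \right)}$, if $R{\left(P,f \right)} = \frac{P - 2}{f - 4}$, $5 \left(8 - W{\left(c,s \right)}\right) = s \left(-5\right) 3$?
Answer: $113$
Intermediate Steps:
$W{\left(c,s \right)} = 8 + 3 s$ ($W{\left(c,s \right)} = 8 - \frac{s \left(-5\right) 3}{5} = 8 - \frac{- 5 s 3}{5} = 8 - \frac{\left(-15\right) s}{5} = 8 + 3 s$)
$R{\left(P,f \right)} = \frac{-2 + P}{-4 + f}$
$F{\left(t,Q \right)} = -4$ ($F{\left(t,Q \right)} = -2 - \left(8 + 3 \left(-2\right)\right) = -2 - \left(8 - 6\right) = -2 - 2 = -4$)
$9 - 26 F{\left(R{\left(6,g{\left(5 \right)} \right)},6 \right)} = 9 - -104 = 9 + 104 = 113$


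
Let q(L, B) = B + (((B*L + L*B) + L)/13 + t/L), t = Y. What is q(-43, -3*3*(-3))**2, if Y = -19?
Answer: 7457186025/312481 ≈ 23864.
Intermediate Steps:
t = -19
q(L, B) = B - 19/L + L/13 + 2*B*L/13 (q(L, B) = B + (((B*L + L*B) + L)/13 - 19/L) = B + (((B*L + B*L) + L)*(1/13) - 19/L) = B + ((2*B*L + L)*(1/13) - 19/L) = B + ((L + 2*B*L)*(1/13) - 19/L) = B + ((L/13 + 2*B*L/13) - 19/L) = B + (-19/L + L/13 + 2*B*L/13) = B - 19/L + L/13 + 2*B*L/13)
q(-43, -3*3*(-3))**2 = (-3*3*(-3) - 19/(-43) + (1/13)*(-43) + (2/13)*(-3*3*(-3))*(-43))**2 = (-9*(-3) - 19*(-1/43) - 43/13 + (2/13)*(-9*(-3))*(-43))**2 = (27 + 19/43 - 43/13 + (2/13)*27*(-43))**2 = (27 + 19/43 - 43/13 - 2322/13)**2 = (-86355/559)**2 = 7457186025/312481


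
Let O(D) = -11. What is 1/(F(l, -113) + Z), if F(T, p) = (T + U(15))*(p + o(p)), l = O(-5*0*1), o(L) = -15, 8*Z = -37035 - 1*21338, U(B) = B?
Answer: -8/62469 ≈ -0.00012806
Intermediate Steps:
Z = -58373/8 (Z = (-37035 - 1*21338)/8 = (-37035 - 21338)/8 = (1/8)*(-58373) = -58373/8 ≈ -7296.6)
l = -11
F(T, p) = (-15 + p)*(15 + T) (F(T, p) = (T + 15)*(p - 15) = (15 + T)*(-15 + p) = (-15 + p)*(15 + T))
1/(F(l, -113) + Z) = 1/((-225 - 15*(-11) + 15*(-113) - 11*(-113)) - 58373/8) = 1/((-225 + 165 - 1695 + 1243) - 58373/8) = 1/(-512 - 58373/8) = 1/(-62469/8) = -8/62469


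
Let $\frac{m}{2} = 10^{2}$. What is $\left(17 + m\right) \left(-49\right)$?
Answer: $-10633$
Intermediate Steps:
$m = 200$ ($m = 2 \cdot 10^{2} = 2 \cdot 100 = 200$)
$\left(17 + m\right) \left(-49\right) = \left(17 + 200\right) \left(-49\right) = 217 \left(-49\right) = -10633$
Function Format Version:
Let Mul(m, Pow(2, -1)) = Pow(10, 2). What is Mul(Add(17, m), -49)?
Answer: -10633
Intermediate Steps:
m = 200 (m = Mul(2, Pow(10, 2)) = Mul(2, 100) = 200)
Mul(Add(17, m), -49) = Mul(Add(17, 200), -49) = Mul(217, -49) = -10633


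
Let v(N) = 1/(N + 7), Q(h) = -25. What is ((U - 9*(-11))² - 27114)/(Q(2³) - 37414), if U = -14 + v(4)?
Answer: 2404698/4530119 ≈ 0.53082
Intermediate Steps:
v(N) = 1/(7 + N)
U = -153/11 (U = -14 + 1/(7 + 4) = -14 + 1/11 = -153/11 ≈ -13.909)
((U - 9*(-11))² - 27114)/(Q(2³) - 37414) = ((-153/11 - 9*(-11))² - 27114)/(-25 - 37414) = ((-153/11 + 99)² - 27114)/(-37439) = ((936/11)² - 27114)*(-1/37439) = (876096/121 - 27114)*(-1/37439) = -2404698/121*(-1/37439) = 2404698/4530119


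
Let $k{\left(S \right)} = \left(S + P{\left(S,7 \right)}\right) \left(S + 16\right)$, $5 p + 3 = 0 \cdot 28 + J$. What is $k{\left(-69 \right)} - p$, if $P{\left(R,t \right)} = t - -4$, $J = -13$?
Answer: $\frac{15386}{5} \approx 3077.2$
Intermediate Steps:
$P{\left(R,t \right)} = 4 + t$ ($P{\left(R,t \right)} = t + 4 = 4 + t$)
$p = - \frac{16}{5}$ ($p = - \frac{3}{5} + \frac{0 \cdot 28 - 13}{5} = - \frac{3}{5} + \frac{0 - 13}{5} = - \frac{3}{5} + \frac{1}{5} \left(-13\right) = - \frac{3}{5} - \frac{13}{5} = - \frac{16}{5} \approx -3.2$)
$k{\left(S \right)} = \left(11 + S\right) \left(16 + S\right)$ ($k{\left(S \right)} = \left(S + \left(4 + 7\right)\right) \left(S + 16\right) = \left(S + 11\right) \left(16 + S\right) = \left(11 + S\right) \left(16 + S\right)$)
$k{\left(-69 \right)} - p = \left(176 + \left(-69\right)^{2} + 27 \left(-69\right)\right) - - \frac{16}{5} = \left(176 + 4761 - 1863\right) + \frac{16}{5} = 3074 + \frac{16}{5} = \frac{15386}{5}$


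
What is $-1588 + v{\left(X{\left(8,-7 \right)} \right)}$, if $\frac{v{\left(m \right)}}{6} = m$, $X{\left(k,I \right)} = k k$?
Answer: $-1204$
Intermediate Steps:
$X{\left(k,I \right)} = k^{2}$
$v{\left(m \right)} = 6 m$
$-1588 + v{\left(X{\left(8,-7 \right)} \right)} = -1588 + 6 \cdot 8^{2} = -1588 + 6 \cdot 64 = -1588 + 384 = -1204$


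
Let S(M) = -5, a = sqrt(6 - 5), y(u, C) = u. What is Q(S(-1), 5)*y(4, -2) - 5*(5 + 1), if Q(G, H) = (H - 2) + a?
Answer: -14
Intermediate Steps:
a = 1 (a = sqrt(1) = 1)
Q(G, H) = -1 + H (Q(G, H) = (H - 2) + 1 = (-2 + H) + 1 = -1 + H)
Q(S(-1), 5)*y(4, -2) - 5*(5 + 1) = (-1 + 5)*4 - 5*(5 + 1) = 4*4 - 5*6 = 16 - 30 = -14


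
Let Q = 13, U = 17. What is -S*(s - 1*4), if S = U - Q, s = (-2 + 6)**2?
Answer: -48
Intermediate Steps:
s = 16 (s = 4**2 = 16)
S = 4 (S = 17 - 1*13 = 17 - 13 = 4)
-S*(s - 1*4) = -4*(16 - 1*4) = -4*(16 - 4) = -4*12 = -1*48 = -48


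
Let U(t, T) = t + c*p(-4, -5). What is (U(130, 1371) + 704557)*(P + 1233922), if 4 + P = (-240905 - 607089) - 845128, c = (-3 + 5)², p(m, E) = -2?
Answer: -323591415516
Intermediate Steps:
c = 4 (c = 2² = 4)
U(t, T) = -8 + t (U(t, T) = t + 4*(-2) = t - 8 = -8 + t)
P = -1693126 (P = -4 + ((-240905 - 607089) - 845128) = -4 + (-847994 - 845128) = -4 - 1693122 = -1693126)
(U(130, 1371) + 704557)*(P + 1233922) = ((-8 + 130) + 704557)*(-1693126 + 1233922) = (122 + 704557)*(-459204) = 704679*(-459204) = -323591415516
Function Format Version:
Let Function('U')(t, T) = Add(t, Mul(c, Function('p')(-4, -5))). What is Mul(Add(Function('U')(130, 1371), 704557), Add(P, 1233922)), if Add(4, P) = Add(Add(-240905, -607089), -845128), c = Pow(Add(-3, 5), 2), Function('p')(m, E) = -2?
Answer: -323591415516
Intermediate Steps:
c = 4 (c = Pow(2, 2) = 4)
Function('U')(t, T) = Add(-8, t) (Function('U')(t, T) = Add(t, Mul(4, -2)) = Add(t, -8) = Add(-8, t))
P = -1693126 (P = Add(-4, Add(Add(-240905, -607089), -845128)) = Add(-4, Add(-847994, -845128)) = Add(-4, -1693122) = -1693126)
Mul(Add(Function('U')(130, 1371), 704557), Add(P, 1233922)) = Mul(Add(Add(-8, 130), 704557), Add(-1693126, 1233922)) = Mul(Add(122, 704557), -459204) = Mul(704679, -459204) = -323591415516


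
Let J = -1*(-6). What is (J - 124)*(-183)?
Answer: 21594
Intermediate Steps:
J = 6
(J - 124)*(-183) = (6 - 124)*(-183) = -118*(-183) = 21594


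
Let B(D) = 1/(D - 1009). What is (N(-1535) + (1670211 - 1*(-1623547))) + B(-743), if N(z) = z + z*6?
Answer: 5751838775/1752 ≈ 3.2830e+6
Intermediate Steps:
B(D) = 1/(-1009 + D)
N(z) = 7*z (N(z) = z + 6*z = 7*z)
(N(-1535) + (1670211 - 1*(-1623547))) + B(-743) = (7*(-1535) + (1670211 - 1*(-1623547))) + 1/(-1009 - 743) = (-10745 + (1670211 + 1623547)) + 1/(-1752) = (-10745 + 3293758) - 1/1752 = 3283013 - 1/1752 = 5751838775/1752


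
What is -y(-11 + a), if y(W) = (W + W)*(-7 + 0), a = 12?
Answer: 14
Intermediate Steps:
y(W) = -14*W (y(W) = (2*W)*(-7) = -14*W)
-y(-11 + a) = -(-14)*(-11 + 12) = -(-14) = -1*(-14) = 14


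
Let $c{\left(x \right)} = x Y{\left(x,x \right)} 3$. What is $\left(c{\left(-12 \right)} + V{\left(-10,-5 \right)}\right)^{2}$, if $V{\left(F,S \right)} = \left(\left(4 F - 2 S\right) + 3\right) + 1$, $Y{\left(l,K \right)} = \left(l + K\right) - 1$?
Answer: $763876$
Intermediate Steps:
$Y{\left(l,K \right)} = -1 + K + l$ ($Y{\left(l,K \right)} = \left(K + l\right) - 1 = -1 + K + l$)
$V{\left(F,S \right)} = 4 - 2 S + 4 F$ ($V{\left(F,S \right)} = \left(\left(- 2 S + 4 F\right) + 3\right) + 1 = \left(3 - 2 S + 4 F\right) + 1 = 4 - 2 S + 4 F$)
$c{\left(x \right)} = 3 x \left(-1 + 2 x\right)$ ($c{\left(x \right)} = x \left(-1 + x + x\right) 3 = x \left(-1 + 2 x\right) 3 = 3 x \left(-1 + 2 x\right)$)
$\left(c{\left(-12 \right)} + V{\left(-10,-5 \right)}\right)^{2} = \left(3 \left(-12\right) \left(-1 + 2 \left(-12\right)\right) + \left(4 - -10 + 4 \left(-10\right)\right)\right)^{2} = \left(3 \left(-12\right) \left(-1 - 24\right) + \left(4 + 10 - 40\right)\right)^{2} = \left(3 \left(-12\right) \left(-25\right) - 26\right)^{2} = \left(900 - 26\right)^{2} = 874^{2} = 763876$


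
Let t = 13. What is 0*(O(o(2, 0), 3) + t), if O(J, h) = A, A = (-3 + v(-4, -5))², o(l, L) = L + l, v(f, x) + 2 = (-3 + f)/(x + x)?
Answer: 0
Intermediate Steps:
v(f, x) = -2 + (-3 + f)/(2*x) (v(f, x) = -2 + (-3 + f)/(x + x) = -2 + (-3 + f)/((2*x)) = -2 + (-3 + f)*(1/(2*x)) = -2 + (-3 + f)/(2*x))
A = 1849/100 (A = (-3 + (½)*(-3 - 4 - 4*(-5))/(-5))² = (-3 + (½)*(-⅕)*(-3 - 4 + 20))² = (-3 + (½)*(-⅕)*13)² = (-3 - 13/10)² = (-43/10)² = 1849/100 ≈ 18.490)
O(J, h) = 1849/100
0*(O(o(2, 0), 3) + t) = 0*(1849/100 + 13) = 0*(3149/100) = 0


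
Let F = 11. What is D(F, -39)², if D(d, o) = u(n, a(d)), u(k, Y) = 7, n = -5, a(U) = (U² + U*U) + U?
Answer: 49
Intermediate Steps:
a(U) = U + 2*U² (a(U) = (U² + U²) + U = 2*U² + U = U + 2*U²)
D(d, o) = 7
D(F, -39)² = 7² = 49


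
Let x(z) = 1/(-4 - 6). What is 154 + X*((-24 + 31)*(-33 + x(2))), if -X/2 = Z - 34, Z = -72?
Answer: -244832/5 ≈ -48966.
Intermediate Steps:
x(z) = -1/10 (x(z) = 1/(-10) = -1/10)
X = 212 (X = -2*(-72 - 34) = -2*(-106) = 212)
154 + X*((-24 + 31)*(-33 + x(2))) = 154 + 212*((-24 + 31)*(-33 - 1/10)) = 154 + 212*(7*(-331/10)) = 154 + 212*(-2317/10) = 154 - 245602/5 = -244832/5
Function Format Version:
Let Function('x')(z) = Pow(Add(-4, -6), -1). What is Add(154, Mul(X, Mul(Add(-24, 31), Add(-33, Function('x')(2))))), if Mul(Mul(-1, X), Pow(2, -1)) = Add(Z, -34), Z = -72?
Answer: Rational(-244832, 5) ≈ -48966.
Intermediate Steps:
Function('x')(z) = Rational(-1, 10) (Function('x')(z) = Pow(-10, -1) = Rational(-1, 10))
X = 212 (X = Mul(-2, Add(-72, -34)) = Mul(-2, -106) = 212)
Add(154, Mul(X, Mul(Add(-24, 31), Add(-33, Function('x')(2))))) = Add(154, Mul(212, Mul(Add(-24, 31), Add(-33, Rational(-1, 10))))) = Add(154, Mul(212, Mul(7, Rational(-331, 10)))) = Add(154, Mul(212, Rational(-2317, 10))) = Add(154, Rational(-245602, 5)) = Rational(-244832, 5)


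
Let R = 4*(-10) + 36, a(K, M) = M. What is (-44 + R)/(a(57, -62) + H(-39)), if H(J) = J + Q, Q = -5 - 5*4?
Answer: 8/21 ≈ 0.38095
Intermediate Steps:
Q = -25 (Q = -5 - 20 = -25)
R = -4 (R = -40 + 36 = -4)
H(J) = -25 + J (H(J) = J - 25 = -25 + J)
(-44 + R)/(a(57, -62) + H(-39)) = (-44 - 4)/(-62 + (-25 - 39)) = -48/(-62 - 64) = -48/(-126) = -48*(-1/126) = 8/21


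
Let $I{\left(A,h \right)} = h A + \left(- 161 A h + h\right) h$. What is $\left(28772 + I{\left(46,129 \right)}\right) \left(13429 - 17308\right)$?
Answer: $477861376221$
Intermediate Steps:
$I{\left(A,h \right)} = A h + h \left(h - 161 A h\right)$ ($I{\left(A,h \right)} = A h + \left(- 161 A h + h\right) h = A h + \left(h - 161 A h\right) h = A h + h \left(h - 161 A h\right)$)
$\left(28772 + I{\left(46,129 \right)}\right) \left(13429 - 17308\right) = \left(28772 + 129 \left(46 + 129 - 7406 \cdot 129\right)\right) \left(13429 - 17308\right) = \left(28772 + 129 \left(46 + 129 - 955374\right)\right) \left(-3879\right) = \left(28772 + 129 \left(-955199\right)\right) \left(-3879\right) = \left(28772 - 123220671\right) \left(-3879\right) = \left(-123191899\right) \left(-3879\right) = 477861376221$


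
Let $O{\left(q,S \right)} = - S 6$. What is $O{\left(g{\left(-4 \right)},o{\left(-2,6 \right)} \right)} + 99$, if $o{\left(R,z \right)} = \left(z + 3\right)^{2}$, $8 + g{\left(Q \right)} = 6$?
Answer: $-387$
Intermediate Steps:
$g{\left(Q \right)} = -2$ ($g{\left(Q \right)} = -8 + 6 = -2$)
$o{\left(R,z \right)} = \left(3 + z\right)^{2}$
$O{\left(q,S \right)} = - 6 S$
$O{\left(g{\left(-4 \right)},o{\left(-2,6 \right)} \right)} + 99 = - 6 \left(3 + 6\right)^{2} + 99 = - 6 \cdot 9^{2} + 99 = \left(-6\right) 81 + 99 = -486 + 99 = -387$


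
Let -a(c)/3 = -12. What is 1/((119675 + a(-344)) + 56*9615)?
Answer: 1/658151 ≈ 1.5194e-6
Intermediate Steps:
a(c) = 36 (a(c) = -3*(-12) = 36)
1/((119675 + a(-344)) + 56*9615) = 1/((119675 + 36) + 56*9615) = 1/(119711 + 538440) = 1/658151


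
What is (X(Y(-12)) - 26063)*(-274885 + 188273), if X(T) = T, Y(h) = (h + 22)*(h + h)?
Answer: 2278155436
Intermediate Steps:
Y(h) = 2*h*(22 + h) (Y(h) = (22 + h)*(2*h) = 2*h*(22 + h))
(X(Y(-12)) - 26063)*(-274885 + 188273) = (2*(-12)*(22 - 12) - 26063)*(-274885 + 188273) = (2*(-12)*10 - 26063)*(-86612) = (-240 - 26063)*(-86612) = -26303*(-86612) = 2278155436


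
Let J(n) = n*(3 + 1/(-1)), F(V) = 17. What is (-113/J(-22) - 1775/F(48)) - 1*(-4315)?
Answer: 3151441/748 ≈ 4213.2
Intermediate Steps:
J(n) = 2*n (J(n) = n*(3 - 1) = n*2 = 2*n)
(-113/J(-22) - 1775/F(48)) - 1*(-4315) = (-113/(2*(-22)) - 1775/17) - 1*(-4315) = (-113/(-44) - 1775*1/17) + 4315 = (-113*(-1/44) - 1775/17) + 4315 = (113/44 - 1775/17) + 4315 = -76179/748 + 4315 = 3151441/748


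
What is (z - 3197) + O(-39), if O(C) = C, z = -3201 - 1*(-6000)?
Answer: -437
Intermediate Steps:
z = 2799 (z = -3201 + 6000 = 2799)
(z - 3197) + O(-39) = (2799 - 3197) - 39 = -398 - 39 = -437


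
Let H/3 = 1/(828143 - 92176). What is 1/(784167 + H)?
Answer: 735967/577121034492 ≈ 1.2752e-6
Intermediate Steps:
H = 3/735967 (H = 3/(828143 - 92176) = 3/735967 ≈ 4.0763e-6)
1/(784167 + H) = 1/(784167 + 3/735967) = 1/(577121034492/735967) = 735967/577121034492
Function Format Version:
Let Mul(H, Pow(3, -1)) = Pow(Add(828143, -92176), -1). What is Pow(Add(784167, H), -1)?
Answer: Rational(735967, 577121034492) ≈ 1.2752e-6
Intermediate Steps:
H = Rational(3, 735967) (H = Mul(3, Pow(Add(828143, -92176), -1)) = Mul(3, Pow(735967, -1)) = Mul(3, Rational(1, 735967)) = Rational(3, 735967) ≈ 4.0763e-6)
Pow(Add(784167, H), -1) = Pow(Add(784167, Rational(3, 735967)), -1) = Pow(Rational(577121034492, 735967), -1) = Rational(735967, 577121034492)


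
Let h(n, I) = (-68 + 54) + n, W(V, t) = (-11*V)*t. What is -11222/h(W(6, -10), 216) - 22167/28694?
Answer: -168161975/9268162 ≈ -18.144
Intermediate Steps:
W(V, t) = -11*V*t
h(n, I) = -14 + n
-11222/h(W(6, -10), 216) - 22167/28694 = -11222/(-14 - 11*6*(-10)) - 22167/28694 = -11222/(-14 + 660) - 22167*1/28694 = -11222/646 - 22167/28694 = -11222*1/646 - 22167/28694 = -5611/323 - 22167/28694 = -168161975/9268162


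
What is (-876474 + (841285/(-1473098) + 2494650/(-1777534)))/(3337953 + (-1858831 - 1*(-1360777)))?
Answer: -104319835009605739/338010172249230294 ≈ -0.30863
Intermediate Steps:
(-876474 + (841285/(-1473098) + 2494650/(-1777534)))/(3337953 + (-1858831 - 1*(-1360777))) = (-876474 + (841285*(-1/1473098) + 2494650*(-1/1777534)))/(3337953 + (-1858831 + 1360777)) = (-876474 + (-841285/1473098 - 1247325/888767))/(3337953 - 498054) = (-876474 - 235012573495/119021899106)/2839899 = -104319835009605739/119021899106*1/2839899 = -104319835009605739/338010172249230294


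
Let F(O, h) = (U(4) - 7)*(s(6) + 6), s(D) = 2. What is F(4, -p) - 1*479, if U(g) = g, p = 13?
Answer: -503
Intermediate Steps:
F(O, h) = -24 (F(O, h) = (4 - 7)*(2 + 6) = -3*8 = -24)
F(4, -p) - 1*479 = -24 - 1*479 = -24 - 479 = -503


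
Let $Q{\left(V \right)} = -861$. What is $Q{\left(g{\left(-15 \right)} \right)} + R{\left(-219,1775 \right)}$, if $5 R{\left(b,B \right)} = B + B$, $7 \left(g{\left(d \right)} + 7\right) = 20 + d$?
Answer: $-151$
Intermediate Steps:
$g{\left(d \right)} = - \frac{29}{7} + \frac{d}{7}$ ($g{\left(d \right)} = -7 + \frac{20 + d}{7} = -7 + \left(\frac{20}{7} + \frac{d}{7}\right) = - \frac{29}{7} + \frac{d}{7}$)
$R{\left(b,B \right)} = \frac{2 B}{5}$ ($R{\left(b,B \right)} = \frac{B + B}{5} = \frac{2 B}{5}$)
$Q{\left(g{\left(-15 \right)} \right)} + R{\left(-219,1775 \right)} = -861 + \frac{2}{5} \cdot 1775 = -861 + 710 = -151$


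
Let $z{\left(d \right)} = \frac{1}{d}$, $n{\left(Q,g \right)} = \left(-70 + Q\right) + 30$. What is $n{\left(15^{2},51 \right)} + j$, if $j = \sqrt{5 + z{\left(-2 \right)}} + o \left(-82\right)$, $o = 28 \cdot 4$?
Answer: $-8999 + \frac{3 \sqrt{2}}{2} \approx -8996.9$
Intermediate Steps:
$n{\left(Q,g \right)} = -40 + Q$
$o = 112$
$j = -9184 + \frac{3 \sqrt{2}}{2}$ ($j = \sqrt{5 + \frac{1}{-2}} + 112 \left(-82\right) = \sqrt{5 - \frac{1}{2}} - 9184 = \sqrt{\frac{9}{2}} - 9184 = \frac{3 \sqrt{2}}{2} - 9184 = -9184 + \frac{3 \sqrt{2}}{2} \approx -9181.9$)
$n{\left(15^{2},51 \right)} + j = \left(-40 + 15^{2}\right) - \left(9184 - \frac{3 \sqrt{2}}{2}\right) = \left(-40 + 225\right) - \left(9184 - \frac{3 \sqrt{2}}{2}\right) = 185 - \left(9184 - \frac{3 \sqrt{2}}{2}\right) = -8999 + \frac{3 \sqrt{2}}{2}$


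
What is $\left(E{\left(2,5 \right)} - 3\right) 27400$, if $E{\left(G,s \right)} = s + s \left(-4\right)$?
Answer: $-493200$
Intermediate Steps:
$E{\left(G,s \right)} = - 3 s$ ($E{\left(G,s \right)} = s - 4 s = - 3 s$)
$\left(E{\left(2,5 \right)} - 3\right) 27400 = \left(\left(-3\right) 5 - 3\right) 27400 = \left(-15 - 3\right) 27400 = \left(-18\right) 27400 = -493200$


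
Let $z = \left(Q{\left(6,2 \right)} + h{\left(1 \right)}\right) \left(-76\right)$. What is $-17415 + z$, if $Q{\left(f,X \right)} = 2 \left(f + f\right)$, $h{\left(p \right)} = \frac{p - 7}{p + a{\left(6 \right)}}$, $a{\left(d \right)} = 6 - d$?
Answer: $-18783$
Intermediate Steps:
$h{\left(p \right)} = \frac{-7 + p}{p}$ ($h{\left(p \right)} = \frac{p - 7}{p + \left(6 - 6\right)} = \frac{-7 + p}{p + \left(6 - 6\right)} = \frac{-7 + p}{p + 0} = \frac{-7 + p}{p}$)
$Q{\left(f,X \right)} = 4 f$ ($Q{\left(f,X \right)} = 2 \cdot 2 f = 4 f$)
$z = -1368$ ($z = \left(4 \cdot 6 + \frac{-7 + 1}{1}\right) \left(-76\right) = \left(24 + 1 \left(-6\right)\right) \left(-76\right) = \left(24 - 6\right) \left(-76\right) = 18 \left(-76\right) = -1368$)
$-17415 + z = -17415 - 1368 = -18783$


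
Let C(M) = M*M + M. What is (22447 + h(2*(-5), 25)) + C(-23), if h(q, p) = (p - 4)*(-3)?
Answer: 22890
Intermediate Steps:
h(q, p) = 12 - 3*p (h(q, p) = (-4 + p)*(-3) = 12 - 3*p)
C(M) = M + M² (C(M) = M² + M = M + M²)
(22447 + h(2*(-5), 25)) + C(-23) = (22447 + (12 - 3*25)) - 23*(1 - 23) = (22447 + (12 - 75)) - 23*(-22) = (22447 - 63) + 506 = 22384 + 506 = 22890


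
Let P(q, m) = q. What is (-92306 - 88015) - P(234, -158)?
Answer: -180555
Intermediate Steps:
(-92306 - 88015) - P(234, -158) = (-92306 - 88015) - 1*234 = -180321 - 234 = -180555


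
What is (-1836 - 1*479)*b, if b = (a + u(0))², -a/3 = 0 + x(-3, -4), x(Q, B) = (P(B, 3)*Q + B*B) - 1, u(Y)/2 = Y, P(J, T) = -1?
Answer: -6750540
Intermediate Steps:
u(Y) = 2*Y
x(Q, B) = -1 + B² - Q (x(Q, B) = (-Q + B*B) - 1 = (-Q + B²) - 1 = (B² - Q) - 1 = -1 + B² - Q)
a = -54 (a = -3*(0 + (-1 + (-4)² - 1*(-3))) = -3*(0 + (-1 + 16 + 3)) = -3*(0 + 18) = -3*18 = -54)
b = 2916 (b = (-54 + 2*0)² = (-54 + 0)² = (-54)² = 2916)
(-1836 - 1*479)*b = (-1836 - 1*479)*2916 = (-1836 - 479)*2916 = -2315*2916 = -6750540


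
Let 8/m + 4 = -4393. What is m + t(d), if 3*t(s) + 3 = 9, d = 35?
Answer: 8786/4397 ≈ 1.9982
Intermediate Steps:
m = -8/4397 (m = 8/(-4 - 4393) = 8/(-4397) = 8*(-1/4397) = -8/4397 ≈ -0.0018194)
t(s) = 2 (t(s) = -1 + (⅓)*9 = -1 + 3 = 2)
m + t(d) = -8/4397 + 2 = 8786/4397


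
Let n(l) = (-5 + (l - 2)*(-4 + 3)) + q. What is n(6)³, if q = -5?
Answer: -2744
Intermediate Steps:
n(l) = -8 - l (n(l) = (-5 + (l - 2)*(-4 + 3)) - 5 = (-5 + (-2 + l)*(-1)) - 5 = (-5 + (2 - l)) - 5 = (-3 - l) - 5 = -8 - l)
n(6)³ = (-8 - 1*6)³ = (-8 - 6)³ = (-14)³ = -2744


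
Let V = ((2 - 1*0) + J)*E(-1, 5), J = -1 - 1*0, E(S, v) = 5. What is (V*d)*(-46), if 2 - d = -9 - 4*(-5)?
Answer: 2070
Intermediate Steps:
J = -1 (J = -1 + 0 = -1)
d = -9 (d = 2 - (-9 - 4*(-5)) = 2 - (-9 + 20) = 2 - 1*11 = 2 - 11 = -9)
V = 5 (V = ((2 - 1*0) - 1)*5 = ((2 + 0) - 1)*5 = (2 - 1)*5 = 1*5 = 5)
(V*d)*(-46) = (5*(-9))*(-46) = -45*(-46) = 2070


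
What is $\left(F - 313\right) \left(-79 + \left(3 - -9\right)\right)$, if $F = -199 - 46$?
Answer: $37386$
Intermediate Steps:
$F = -245$ ($F = -199 - 46 = -245$)
$\left(F - 313\right) \left(-79 + \left(3 - -9\right)\right) = \left(-245 - 313\right) \left(-79 + \left(3 - -9\right)\right) = - 558 \left(-79 + \left(3 + 9\right)\right) = - 558 \left(-79 + 12\right) = \left(-558\right) \left(-67\right) = 37386$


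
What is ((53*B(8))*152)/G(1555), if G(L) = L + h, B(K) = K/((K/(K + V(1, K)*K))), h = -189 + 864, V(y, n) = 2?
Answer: 96672/1115 ≈ 86.701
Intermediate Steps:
h = 675
B(K) = 3*K (B(K) = K/((K/(K + 2*K))) = K/((K/((3*K)))) = K/((K*(1/(3*K)))) = K/(1/3) = K*3 = 3*K)
G(L) = 675 + L (G(L) = L + 675 = 675 + L)
((53*B(8))*152)/G(1555) = ((53*(3*8))*152)/(675 + 1555) = ((53*24)*152)/2230 = (1272*152)*(1/2230) = 193344*(1/2230) = 96672/1115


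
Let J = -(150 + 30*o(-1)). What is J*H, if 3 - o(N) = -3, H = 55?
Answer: -18150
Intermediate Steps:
o(N) = 6 (o(N) = 3 - 1*(-3) = 3 + 3 = 6)
J = -330 (J = -30*(√(5 + 6))² = -30*(√11)² = -30*11 = -330)
J*H = -330*55 = -18150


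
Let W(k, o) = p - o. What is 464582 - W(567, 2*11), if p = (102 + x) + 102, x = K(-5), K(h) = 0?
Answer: 464400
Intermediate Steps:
x = 0
p = 204 (p = (102 + 0) + 102 = 102 + 102 = 204)
W(k, o) = 204 - o
464582 - W(567, 2*11) = 464582 - (204 - 2*11) = 464582 - (204 - 1*22) = 464582 - (204 - 22) = 464582 - 1*182 = 464582 - 182 = 464400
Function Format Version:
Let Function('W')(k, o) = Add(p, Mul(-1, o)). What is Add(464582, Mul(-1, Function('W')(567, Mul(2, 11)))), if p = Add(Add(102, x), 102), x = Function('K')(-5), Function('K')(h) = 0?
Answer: 464400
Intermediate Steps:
x = 0
p = 204 (p = Add(Add(102, 0), 102) = Add(102, 102) = 204)
Function('W')(k, o) = Add(204, Mul(-1, o))
Add(464582, Mul(-1, Function('W')(567, Mul(2, 11)))) = Add(464582, Mul(-1, Add(204, Mul(-1, Mul(2, 11))))) = Add(464582, Mul(-1, Add(204, Mul(-1, 22)))) = Add(464582, Mul(-1, Add(204, -22))) = Add(464582, Mul(-1, 182)) = Add(464582, -182) = 464400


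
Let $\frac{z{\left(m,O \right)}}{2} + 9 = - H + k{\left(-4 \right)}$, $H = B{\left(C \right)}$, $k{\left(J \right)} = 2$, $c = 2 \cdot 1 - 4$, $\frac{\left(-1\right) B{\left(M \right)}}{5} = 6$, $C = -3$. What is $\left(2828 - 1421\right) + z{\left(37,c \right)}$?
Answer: $1453$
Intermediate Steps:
$B{\left(M \right)} = -30$ ($B{\left(M \right)} = \left(-5\right) 6 = -30$)
$c = -2$ ($c = 2 - 4 = -2$)
$H = -30$
$z{\left(m,O \right)} = 46$ ($z{\left(m,O \right)} = -18 + 2 \left(\left(-1\right) \left(-30\right) + 2\right) = -18 + 2 \left(30 + 2\right) = -18 + 2 \cdot 32 = -18 + 64 = 46$)
$\left(2828 - 1421\right) + z{\left(37,c \right)} = \left(2828 - 1421\right) + 46 = 1407 + 46 = 1453$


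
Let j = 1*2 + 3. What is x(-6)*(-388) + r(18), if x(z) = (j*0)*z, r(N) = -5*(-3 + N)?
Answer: -75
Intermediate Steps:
j = 5 (j = 2 + 3 = 5)
r(N) = 15 - 5*N
x(z) = 0 (x(z) = (5*0)*z = 0*z = 0)
x(-6)*(-388) + r(18) = 0*(-388) + (15 - 5*18) = 0 + (15 - 90) = 0 - 75 = -75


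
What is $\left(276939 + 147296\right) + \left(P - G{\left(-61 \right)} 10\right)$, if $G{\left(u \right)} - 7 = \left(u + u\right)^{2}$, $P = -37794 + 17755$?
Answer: $255286$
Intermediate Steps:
$P = -20039$
$G{\left(u \right)} = 7 + 4 u^{2}$ ($G{\left(u \right)} = 7 + \left(u + u\right)^{2} = 7 + \left(2 u\right)^{2} = 7 + 4 u^{2}$)
$\left(276939 + 147296\right) + \left(P - G{\left(-61 \right)} 10\right) = \left(276939 + 147296\right) - \left(20039 + \left(7 + 4 \left(-61\right)^{2}\right) 10\right) = 424235 - \left(20039 + \left(7 + 4 \cdot 3721\right) 10\right) = 424235 - \left(20039 + \left(7 + 14884\right) 10\right) = 424235 - \left(20039 + 14891 \cdot 10\right) = 424235 - 168949 = 255286$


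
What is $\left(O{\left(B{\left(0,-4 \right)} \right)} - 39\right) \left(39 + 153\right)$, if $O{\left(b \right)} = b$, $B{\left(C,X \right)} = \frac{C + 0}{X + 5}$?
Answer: $-7488$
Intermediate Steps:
$B{\left(C,X \right)} = \frac{C}{5 + X}$
$\left(O{\left(B{\left(0,-4 \right)} \right)} - 39\right) \left(39 + 153\right) = \left(\frac{0}{5 - 4} - 39\right) \left(39 + 153\right) = \left(\frac{0}{1} - 39\right) 192 = \left(0 \cdot 1 - 39\right) 192 = \left(0 - 39\right) 192 = \left(-39\right) 192 = -7488$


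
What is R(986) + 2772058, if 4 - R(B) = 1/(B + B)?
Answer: 5466506263/1972 ≈ 2.7721e+6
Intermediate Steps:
R(B) = 4 - 1/(2*B) (R(B) = 4 - 1/(B + B) = 4 - 1/(2*B))
R(986) + 2772058 = (4 - ½/986) + 2772058 = (4 - ½*1/986) + 2772058 = (4 - 1/1972) + 2772058 = 7887/1972 + 2772058 = 5466506263/1972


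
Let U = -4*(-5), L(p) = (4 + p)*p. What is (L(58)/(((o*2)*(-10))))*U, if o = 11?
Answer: -3596/11 ≈ -326.91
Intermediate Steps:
L(p) = p*(4 + p)
U = 20
(L(58)/(((o*2)*(-10))))*U = ((58*(4 + 58))/(((11*2)*(-10))))*20 = ((58*62)/((22*(-10))))*20 = (3596/(-220))*20 = (3596*(-1/220))*20 = -899/55*20 = -3596/11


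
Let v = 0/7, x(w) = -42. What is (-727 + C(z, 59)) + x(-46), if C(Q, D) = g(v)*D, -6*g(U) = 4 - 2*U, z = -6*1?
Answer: -2425/3 ≈ -808.33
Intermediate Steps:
z = -6
v = 0 (v = 0*(1/7) = 0)
g(U) = -2/3 + U/3 (g(U) = -(4 - 2*U)/6 = -2/3 + U/3)
C(Q, D) = -2*D/3 (C(Q, D) = (-2/3 + (1/3)*0)*D = (-2/3 + 0)*D = -2*D/3)
(-727 + C(z, 59)) + x(-46) = (-727 - 2/3*59) - 42 = (-727 - 118/3) - 42 = -2299/3 - 42 = -2425/3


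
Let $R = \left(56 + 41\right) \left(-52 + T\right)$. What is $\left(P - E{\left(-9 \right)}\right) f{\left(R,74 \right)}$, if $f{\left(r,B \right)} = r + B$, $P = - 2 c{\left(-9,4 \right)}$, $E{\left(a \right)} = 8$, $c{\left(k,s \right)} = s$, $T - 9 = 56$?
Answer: $-21360$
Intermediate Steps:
$T = 65$ ($T = 9 + 56 = 65$)
$R = 1261$ ($R = \left(56 + 41\right) \left(-52 + 65\right) = 97 \cdot 13 = 1261$)
$P = -8$ ($P = \left(-2\right) 4 = -8$)
$f{\left(r,B \right)} = B + r$
$\left(P - E{\left(-9 \right)}\right) f{\left(R,74 \right)} = \left(-8 - 8\right) \left(74 + 1261\right) = \left(-8 - 8\right) 1335 = \left(-16\right) 1335 = -21360$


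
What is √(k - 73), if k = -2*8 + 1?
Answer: 2*I*√22 ≈ 9.3808*I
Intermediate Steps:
k = -15 (k = -16 + 1 = -15)
√(k - 73) = √(-15 - 73) = √(-88) = 2*I*√22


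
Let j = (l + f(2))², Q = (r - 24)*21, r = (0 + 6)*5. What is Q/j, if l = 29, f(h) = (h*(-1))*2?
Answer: 126/625 ≈ 0.20160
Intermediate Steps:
f(h) = -2*h (f(h) = -h*2 = -2*h)
r = 30 (r = 6*5 = 30)
Q = 126 (Q = (30 - 24)*21 = 6*21 = 126)
j = 625 (j = (29 - 2*2)² = (29 - 4)² = 25² = 625)
Q/j = 126/625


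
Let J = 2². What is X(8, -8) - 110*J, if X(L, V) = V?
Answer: -448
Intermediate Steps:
J = 4
X(8, -8) - 110*J = -8 - 110*4 = -8 - 440 = -448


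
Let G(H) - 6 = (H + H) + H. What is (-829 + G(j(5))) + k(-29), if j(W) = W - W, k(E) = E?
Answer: -852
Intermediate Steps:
j(W) = 0
G(H) = 6 + 3*H (G(H) = 6 + ((H + H) + H) = 6 + (2*H + H) = 6 + 3*H)
(-829 + G(j(5))) + k(-29) = (-829 + (6 + 3*0)) - 29 = (-829 + (6 + 0)) - 29 = (-829 + 6) - 29 = -823 - 29 = -852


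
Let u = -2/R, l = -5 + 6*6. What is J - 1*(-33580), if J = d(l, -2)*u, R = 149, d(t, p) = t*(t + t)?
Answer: 4999576/149 ≈ 33554.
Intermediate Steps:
l = 31 (l = -5 + 36 = 31)
d(t, p) = 2*t² (d(t, p) = t*(2*t) = 2*t²)
u = -2/149 ≈ -0.013423
J = -3844/149 (J = (2*31²)*(-2/149) = (2*961)*(-2/149) = 1922*(-2/149) = -3844/149 ≈ -25.799)
J - 1*(-33580) = -3844/149 - 1*(-33580) = -3844/149 + 33580 = 4999576/149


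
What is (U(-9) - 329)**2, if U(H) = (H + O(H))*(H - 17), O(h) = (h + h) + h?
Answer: 368449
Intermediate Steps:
O(h) = 3*h (O(h) = 2*h + h = 3*h)
U(H) = 4*H*(-17 + H) (U(H) = (H + 3*H)*(H - 17) = (4*H)*(-17 + H) = 4*H*(-17 + H))
(U(-9) - 329)**2 = (4*(-9)*(-17 - 9) - 329)**2 = (4*(-9)*(-26) - 329)**2 = (936 - 329)**2 = 607**2 = 368449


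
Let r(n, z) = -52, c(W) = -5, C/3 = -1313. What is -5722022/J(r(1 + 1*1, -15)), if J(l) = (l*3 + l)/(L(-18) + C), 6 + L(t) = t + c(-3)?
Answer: -1419061456/13 ≈ -1.0916e+8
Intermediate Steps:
C = -3939 (C = 3*(-1313) = -3939)
L(t) = -11 + t (L(t) = -6 + (t - 5) = -6 + (-5 + t) = -11 + t)
J(l) = -l/992 (J(l) = (l*3 + l)/((-11 - 18) - 3939) = (3*l + l)/(-29 - 3939) = (4*l)/(-3968) = (4*l)*(-1/3968) = -l/992)
-5722022/J(r(1 + 1*1, -15)) = -5722022/((-1/992*(-52))) = -5722022/13/248 = -5722022*248/13 = -1419061456/13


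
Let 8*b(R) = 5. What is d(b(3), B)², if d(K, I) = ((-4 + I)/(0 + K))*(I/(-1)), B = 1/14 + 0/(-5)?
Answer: 484/2401 ≈ 0.20158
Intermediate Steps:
b(R) = 5/8 (b(R) = (⅛)*5 = 5/8)
B = 1/14 (B = 1*(1/14) + 0*(-⅕) = 1/14 + 0 = 1/14 ≈ 0.071429)
d(K, I) = -I*(-4 + I)/K (d(K, I) = ((-4 + I)/K)*(I*(-1)) = ((-4 + I)/K)*(-I) = -I*(-4 + I)/K)
d(b(3), B)² = ((4 - 1*1/14)/(14*(5/8)))² = ((1/14)*(8/5)*(4 - 1/14))² = ((1/14)*(8/5)*(55/14))² = (22/49)² = 484/2401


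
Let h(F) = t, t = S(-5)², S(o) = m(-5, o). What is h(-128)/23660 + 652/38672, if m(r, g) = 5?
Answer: 102457/5718622 ≈ 0.017916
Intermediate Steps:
S(o) = 5
t = 25 (t = 5² = 25)
h(F) = 25
h(-128)/23660 + 652/38672 = 25/23660 + 652/38672 = 25*(1/23660) + 652*(1/38672) = 5/4732 + 163/9668 = 102457/5718622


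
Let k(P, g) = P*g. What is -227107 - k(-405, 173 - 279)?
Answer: -270037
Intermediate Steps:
-227107 - k(-405, 173 - 279) = -227107 - (-405)*(173 - 279) = -227107 - (-405)*(-106) = -227107 - 1*42930 = -227107 - 42930 = -270037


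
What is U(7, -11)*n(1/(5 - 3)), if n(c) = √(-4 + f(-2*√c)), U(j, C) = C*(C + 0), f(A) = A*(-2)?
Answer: 121*√(-4 + 2*√2) ≈ 130.97*I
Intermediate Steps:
f(A) = -2*A
U(j, C) = C² (U(j, C) = C*C = C²)
n(c) = √(-4 + 4*√c) (n(c) = √(-4 - (-4)*√c) = √(-4 + 4*√c))
U(7, -11)*n(1/(5 - 3)) = (-11)²*(2*√(-1 + √(1/(5 - 3)))) = 121*(2*√(-1 + √(1/2))) = 121*(2*√(-1 + √(½))) = 121*(2*√(-1 + √2/2)) = 242*√(-1 + √2/2)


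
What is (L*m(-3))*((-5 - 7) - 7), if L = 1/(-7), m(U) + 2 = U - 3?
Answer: -152/7 ≈ -21.714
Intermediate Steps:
m(U) = -5 + U (m(U) = -2 + (U - 3) = -2 + (-3 + U) = -5 + U)
L = -⅐ ≈ -0.14286
(L*m(-3))*((-5 - 7) - 7) = (-(-5 - 3)/7)*((-5 - 7) - 7) = (-⅐*(-8))*(-12 - 7) = (8/7)*(-19) = -152/7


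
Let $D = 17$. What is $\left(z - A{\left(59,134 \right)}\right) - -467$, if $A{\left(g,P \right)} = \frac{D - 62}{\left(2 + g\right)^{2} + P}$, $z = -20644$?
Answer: $- \frac{5185486}{257} \approx -20177.0$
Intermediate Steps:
$A{\left(g,P \right)} = - \frac{45}{P + \left(2 + g\right)^{2}}$ ($A{\left(g,P \right)} = \frac{17 - 62}{\left(2 + g\right)^{2} + P} = - \frac{45}{P + \left(2 + g\right)^{2}}$)
$\left(z - A{\left(59,134 \right)}\right) - -467 = \left(-20644 - - \frac{45}{134 + \left(2 + 59\right)^{2}}\right) - -467 = \left(-20644 - - \frac{45}{134 + 61^{2}}\right) + 467 = \left(-20644 - - \frac{45}{134 + 3721}\right) + 467 = \left(-20644 - - \frac{45}{3855}\right) + 467 = \left(-20644 - \left(-45\right) \frac{1}{3855}\right) + 467 = \left(-20644 - - \frac{3}{257}\right) + 467 = \left(-20644 + \frac{3}{257}\right) + 467 = - \frac{5305505}{257} + 467 = - \frac{5185486}{257}$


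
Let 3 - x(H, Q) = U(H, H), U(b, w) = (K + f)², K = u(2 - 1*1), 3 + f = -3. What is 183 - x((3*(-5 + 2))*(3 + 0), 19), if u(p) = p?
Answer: 205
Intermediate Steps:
f = -6 (f = -3 - 3 = -6)
K = 1 (K = 2 - 1*1 = 2 - 1 = 1)
U(b, w) = 25 (U(b, w) = (1 - 6)² = (-5)² = 25)
x(H, Q) = -22 (x(H, Q) = 3 - 1*25 = 3 - 25 = -22)
183 - x((3*(-5 + 2))*(3 + 0), 19) = 183 - 1*(-22) = 183 + 22 = 205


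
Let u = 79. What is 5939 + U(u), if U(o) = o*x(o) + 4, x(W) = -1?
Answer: 5864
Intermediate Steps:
U(o) = 4 - o (U(o) = o*(-1) + 4 = -o + 4 = 4 - o)
5939 + U(u) = 5939 + (4 - 1*79) = 5939 + (4 - 79) = 5939 - 75 = 5864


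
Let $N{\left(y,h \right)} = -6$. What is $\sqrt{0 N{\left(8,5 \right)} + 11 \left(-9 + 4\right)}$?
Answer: $i \sqrt{55} \approx 7.4162 i$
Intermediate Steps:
$\sqrt{0 N{\left(8,5 \right)} + 11 \left(-9 + 4\right)} = \sqrt{0 \left(-6\right) + 11 \left(-9 + 4\right)} = \sqrt{0 + 11 \left(-5\right)} = \sqrt{0 - 55} = \sqrt{-55} = i \sqrt{55}$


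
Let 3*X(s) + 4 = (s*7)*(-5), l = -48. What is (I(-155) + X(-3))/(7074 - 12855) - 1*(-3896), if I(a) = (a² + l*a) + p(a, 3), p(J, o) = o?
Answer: 1645703/423 ≈ 3890.6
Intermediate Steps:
I(a) = 3 + a² - 48*a (I(a) = (a² - 48*a) + 3 = 3 + a² - 48*a)
X(s) = -4/3 - 35*s/3 (X(s) = -4/3 + ((s*7)*(-5))/3 = -4/3 + ((7*s)*(-5))/3 = -4/3 + (-35*s)/3 = -4/3 - 35*s/3)
(I(-155) + X(-3))/(7074 - 12855) - 1*(-3896) = ((3 + (-155)² - 48*(-155)) + (-4/3 - 35/3*(-3)))/(7074 - 12855) - 1*(-3896) = ((3 + 24025 + 7440) + (-4/3 + 35))/(-5781) + 3896 = (31468 + 101/3)*(-1/5781) + 3896 = (94505/3)*(-1/5781) + 3896 = -2305/423 + 3896 = 1645703/423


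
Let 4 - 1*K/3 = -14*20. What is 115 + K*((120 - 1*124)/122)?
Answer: 5311/61 ≈ 87.066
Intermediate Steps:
K = 852 (K = 12 - (-42)*20 = 12 - 3*(-280) = 12 + 840 = 852)
115 + K*((120 - 1*124)/122) = 115 + 852*((120 - 1*124)/122) = 115 + 852*((120 - 124)*(1/122)) = 115 + 852*(-4*1/122) = 115 + 852*(-2/61) = 115 - 1704/61 = 5311/61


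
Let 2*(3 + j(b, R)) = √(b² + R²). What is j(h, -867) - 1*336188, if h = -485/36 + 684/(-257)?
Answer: -336191 + √64366486796617/18504 ≈ -3.3576e+5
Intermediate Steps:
h = -149269/9252 (h = -485*1/36 + 684*(-1/257) = -485/36 - 684/257 = -149269/9252 ≈ -16.134)
j(b, R) = -3 + √(R² + b²)/2 (j(b, R) = -3 + √(b² + R²)/2 = -3 + √(R² + b²)/2)
j(h, -867) - 1*336188 = (-3 + √((-867)² + (-149269/9252)²)/2) - 1*336188 = (-3 + √(751689 + 22281234361/85599504)/2) - 336188 = (-3 + √(64366486796617/85599504)/2) - 336188 = (-3 + (√64366486796617/9252)/2) - 336188 = (-3 + √64366486796617/18504) - 336188 = -336191 + √64366486796617/18504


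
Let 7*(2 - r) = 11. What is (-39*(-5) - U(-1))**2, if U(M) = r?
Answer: 1855044/49 ≈ 37858.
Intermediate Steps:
r = 3/7 (r = 2 - 1/7*11 = 2 - 11/7 = 3/7 ≈ 0.42857)
U(M) = 3/7
(-39*(-5) - U(-1))**2 = (-39*(-5) - 1*3/7)**2 = (195 - 3/7)**2 = (1362/7)**2 = 1855044/49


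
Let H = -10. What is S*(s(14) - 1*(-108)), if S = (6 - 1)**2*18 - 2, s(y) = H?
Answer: 43904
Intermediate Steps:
s(y) = -10
S = 448 (S = 5**2*18 - 2 = 25*18 - 2 = 450 - 2 = 448)
S*(s(14) - 1*(-108)) = 448*(-10 - 1*(-108)) = 448*(-10 + 108) = 448*98 = 43904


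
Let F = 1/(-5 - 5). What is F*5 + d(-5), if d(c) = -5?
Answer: -11/2 ≈ -5.5000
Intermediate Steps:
F = -⅒ (F = 1/(-10) = -⅒ ≈ -0.10000)
F*5 + d(-5) = -⅒*5 - 5 = -½ - 5 = -11/2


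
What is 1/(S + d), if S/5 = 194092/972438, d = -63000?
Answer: -486219/30631311770 ≈ -1.5873e-5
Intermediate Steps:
S = 485230/486219 (S = 5*(194092/972438) = 5*(194092*(1/972438)) = 5*(97046/486219) = 485230/486219 ≈ 0.99797)
1/(S + d) = 1/(485230/486219 - 63000) = 1/(-30631311770/486219) = -486219/30631311770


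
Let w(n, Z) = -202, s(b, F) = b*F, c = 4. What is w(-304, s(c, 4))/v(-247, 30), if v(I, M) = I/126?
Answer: 25452/247 ≈ 103.04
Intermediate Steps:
v(I, M) = I/126 (v(I, M) = I*(1/126) = I/126)
s(b, F) = F*b
w(-304, s(c, 4))/v(-247, 30) = -202/((1/126)*(-247)) = -202/(-247/126) = -202*(-126/247) = 25452/247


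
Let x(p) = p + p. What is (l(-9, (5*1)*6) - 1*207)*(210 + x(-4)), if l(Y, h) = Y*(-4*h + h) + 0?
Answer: 121806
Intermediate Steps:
x(p) = 2*p
l(Y, h) = -3*Y*h (l(Y, h) = Y*(-3*h) + 0 = -3*Y*h + 0 = -3*Y*h)
(l(-9, (5*1)*6) - 1*207)*(210 + x(-4)) = (-3*(-9)*(5*1)*6 - 1*207)*(210 + 2*(-4)) = (-3*(-9)*5*6 - 207)*(210 - 8) = (-3*(-9)*30 - 207)*202 = (810 - 207)*202 = 603*202 = 121806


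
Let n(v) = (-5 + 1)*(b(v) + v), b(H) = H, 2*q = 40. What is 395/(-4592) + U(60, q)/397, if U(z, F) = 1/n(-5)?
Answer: -783501/9115120 ≈ -0.085956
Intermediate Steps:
q = 20 (q = (½)*40 = 20)
n(v) = -8*v (n(v) = (-5 + 1)*(v + v) = -8*v)
U(z, F) = 1/40 (U(z, F) = 1/(-8*(-5)) = 1/40)
395/(-4592) + U(60, q)/397 = 395/(-4592) + (1/40)/397 = 395*(-1/4592) + (1/40)*(1/397) = -395/4592 + 1/15880 = -783501/9115120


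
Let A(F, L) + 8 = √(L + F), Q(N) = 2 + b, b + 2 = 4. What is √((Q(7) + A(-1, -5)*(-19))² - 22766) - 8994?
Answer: -8994 + 2*√(-149 - 1482*I*√6) ≈ -8910.5 - 86.974*I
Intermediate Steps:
b = 2 (b = -2 + 4 = 2)
Q(N) = 4 (Q(N) = 2 + 2 = 4)
A(F, L) = -8 + √(F + L) (A(F, L) = -8 + √(L + F) = -8 + √(F + L))
√((Q(7) + A(-1, -5)*(-19))² - 22766) - 8994 = √((4 + (-8 + √(-1 - 5))*(-19))² - 22766) - 8994 = √((4 + (-8 + √(-6))*(-19))² - 22766) - 8994 = √((4 + (-8 + I*√6)*(-19))² - 22766) - 8994 = √((4 + (152 - 19*I*√6))² - 22766) - 8994 = √((156 - 19*I*√6)² - 22766) - 8994 = √(-22766 + (156 - 19*I*√6)²) - 8994 = -8994 + √(-22766 + (156 - 19*I*√6)²)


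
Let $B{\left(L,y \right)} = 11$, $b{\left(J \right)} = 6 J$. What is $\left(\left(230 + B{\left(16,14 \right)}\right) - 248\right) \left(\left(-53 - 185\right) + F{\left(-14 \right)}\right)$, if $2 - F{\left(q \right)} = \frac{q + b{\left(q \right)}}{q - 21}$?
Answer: $\frac{8358}{5} \approx 1671.6$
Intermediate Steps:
$F{\left(q \right)} = 2 - \frac{7 q}{-21 + q}$ ($F{\left(q \right)} = 2 - \frac{q + 6 q}{q - 21} = 2 - \frac{7 q}{-21 + q}$)
$\left(\left(230 + B{\left(16,14 \right)}\right) - 248\right) \left(\left(-53 - 185\right) + F{\left(-14 \right)}\right) = \left(\left(230 + 11\right) - 248\right) \left(\left(-53 - 185\right) + \frac{-42 - -70}{-21 - 14}\right) = \left(241 - 248\right) \left(\left(-53 - 185\right) + \frac{-42 + 70}{-35}\right) = - 7 \left(-238 - \frac{4}{5}\right) = \left(-7\right) \left(- \frac{1194}{5}\right) = \frac{8358}{5}$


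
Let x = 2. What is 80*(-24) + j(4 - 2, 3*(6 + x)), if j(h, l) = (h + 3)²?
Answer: -1895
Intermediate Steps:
j(h, l) = (3 + h)²
80*(-24) + j(4 - 2, 3*(6 + x)) = 80*(-24) + (3 + (4 - 2))² = -1920 + (3 + 2)² = -1920 + 5² = -1920 + 25 = -1895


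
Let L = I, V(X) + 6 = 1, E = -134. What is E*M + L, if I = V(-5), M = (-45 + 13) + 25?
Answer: 933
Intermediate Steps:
V(X) = -5 (V(X) = -6 + 1 = -5)
M = -7 (M = -32 + 25 = -7)
I = -5
L = -5
E*M + L = -134*(-7) - 5 = 938 - 5 = 933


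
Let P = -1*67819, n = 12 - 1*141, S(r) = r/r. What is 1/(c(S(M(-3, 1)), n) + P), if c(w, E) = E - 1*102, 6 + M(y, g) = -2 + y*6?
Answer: -1/68050 ≈ -1.4695e-5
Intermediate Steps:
M(y, g) = -8 + 6*y (M(y, g) = -6 + (-2 + y*6) = -6 + (-2 + 6*y) = -8 + 6*y)
S(r) = 1
n = -129 (n = 12 - 141 = -129)
c(w, E) = -102 + E (c(w, E) = E - 102 = -102 + E)
P = -67819
1/(c(S(M(-3, 1)), n) + P) = 1/((-102 - 129) - 67819) = 1/(-231 - 67819) = 1/(-68050) = -1/68050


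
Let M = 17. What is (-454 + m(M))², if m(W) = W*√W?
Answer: 211029 - 15436*√17 ≈ 1.4738e+5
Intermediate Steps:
m(W) = W^(3/2)
(-454 + m(M))² = (-454 + 17^(3/2))² = (-454 + 17*√17)²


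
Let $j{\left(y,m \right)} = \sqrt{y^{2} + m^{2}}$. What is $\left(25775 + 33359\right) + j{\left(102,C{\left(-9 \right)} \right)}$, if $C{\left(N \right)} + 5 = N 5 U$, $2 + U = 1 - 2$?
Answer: $59134 + 2 \sqrt{6826} \approx 59299.0$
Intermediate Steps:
$U = -3$ ($U = -2 + \left(1 - 2\right) = -2 - 1 = -3$)
$C{\left(N \right)} = -5 - 15 N$ ($C{\left(N \right)} = -5 + N 5 \left(-3\right) = -5 + 5 N \left(-3\right) = -5 - 15 N$)
$j{\left(y,m \right)} = \sqrt{m^{2} + y^{2}}$
$\left(25775 + 33359\right) + j{\left(102,C{\left(-9 \right)} \right)} = \left(25775 + 33359\right) + \sqrt{\left(-5 - -135\right)^{2} + 102^{2}} = 59134 + \sqrt{\left(-5 + 135\right)^{2} + 10404} = 59134 + \sqrt{130^{2} + 10404} = 59134 + \sqrt{16900 + 10404} = 59134 + \sqrt{27304} = 59134 + 2 \sqrt{6826}$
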